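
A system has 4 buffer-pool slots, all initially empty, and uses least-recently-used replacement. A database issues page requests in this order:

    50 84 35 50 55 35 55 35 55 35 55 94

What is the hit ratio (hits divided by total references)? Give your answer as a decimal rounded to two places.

50 -> miss, frames [50]
84 -> miss, frames [50, 84]
35 -> miss, frames [50, 84, 35]
50 -> hit
55 -> miss, frames [84, 35, 50, 55]
35 -> hit
55 -> hit
35 -> hit
55 -> hit
35 -> hit
55 -> hit
94 -> miss, evict 84, frames [50, 35, 55, 94]
Hits: 7 of 12 references → 7/12 = 0.5833.

0.58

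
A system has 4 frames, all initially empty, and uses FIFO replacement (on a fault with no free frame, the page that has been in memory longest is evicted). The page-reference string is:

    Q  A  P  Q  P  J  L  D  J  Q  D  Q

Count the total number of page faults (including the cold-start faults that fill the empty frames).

7

Q: fault, frames {Q}
A: fault, frames {Q,A}
P: fault, frames {Q,A,P}
Q: hit
P: hit
J: fault, frames {Q,A,P,J}
L: fault, evict Q, frames {A,P,J,L}
D: fault, evict A, frames {P,J,L,D}
J: hit
Q: fault, evict P, frames {J,L,D,Q}
D: hit
Q: hit
Page faults: 7.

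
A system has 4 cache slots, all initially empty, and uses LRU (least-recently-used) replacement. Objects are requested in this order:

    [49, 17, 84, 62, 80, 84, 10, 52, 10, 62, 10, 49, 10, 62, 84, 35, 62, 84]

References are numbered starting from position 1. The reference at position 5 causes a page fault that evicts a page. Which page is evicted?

pos 1: 49 -> fault, frames {49}
pos 2: 17 -> fault, frames {49,17}
pos 3: 84 -> fault, frames {49,17,84}
pos 4: 62 -> fault, frames {49,17,84,62}
pos 5: 80 -> fault, evict 49, frames {17,84,62,80}
At position 5, page 49 is evicted.

49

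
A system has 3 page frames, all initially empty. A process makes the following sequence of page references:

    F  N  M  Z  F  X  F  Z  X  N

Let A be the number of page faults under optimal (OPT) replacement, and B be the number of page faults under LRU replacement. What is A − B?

-1

Under OPT: F F F F . F . . . F → 6 faults.
Under LRU: F F F F F F . . . F → 7 faults.
A − B = 6 − 7 = -1.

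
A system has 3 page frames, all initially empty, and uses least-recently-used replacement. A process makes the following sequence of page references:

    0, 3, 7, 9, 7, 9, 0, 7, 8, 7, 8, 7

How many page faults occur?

6

0: miss, frames {0}
3: miss, frames {0,3}
7: miss, frames {0,3,7}
9: miss, evict 0, frames {3,7,9}
7: hit
9: hit
0: miss, evict 3, frames {7,9,0}
7: hit
8: miss, evict 9, frames {0,7,8}
7: hit
8: hit
7: hit
Page faults: 6.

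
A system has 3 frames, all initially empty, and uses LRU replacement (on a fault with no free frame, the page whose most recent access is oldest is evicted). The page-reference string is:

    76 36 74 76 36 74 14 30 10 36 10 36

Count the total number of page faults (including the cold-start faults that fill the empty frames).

7

76 → miss, frames [76]
36 → miss, frames [76, 36]
74 → miss, frames [76, 36, 74]
76 → hit
36 → hit
74 → hit
14 → miss, evict 76, frames [36, 74, 14]
30 → miss, evict 36, frames [74, 14, 30]
10 → miss, evict 74, frames [14, 30, 10]
36 → miss, evict 14, frames [30, 10, 36]
10 → hit
36 → hit
Page faults: 7.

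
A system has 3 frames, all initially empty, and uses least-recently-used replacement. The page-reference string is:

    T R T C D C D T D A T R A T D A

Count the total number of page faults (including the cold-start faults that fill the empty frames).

T -> fault, frames [T]
R -> fault, frames [T, R]
T -> hit
C -> fault, frames [R, T, C]
D -> fault, evict R, frames [T, C, D]
C -> hit
D -> hit
T -> hit
D -> hit
A -> fault, evict C, frames [T, D, A]
T -> hit
R -> fault, evict D, frames [A, T, R]
A -> hit
T -> hit
D -> fault, evict R, frames [A, T, D]
A -> hit
Page faults: 7.

7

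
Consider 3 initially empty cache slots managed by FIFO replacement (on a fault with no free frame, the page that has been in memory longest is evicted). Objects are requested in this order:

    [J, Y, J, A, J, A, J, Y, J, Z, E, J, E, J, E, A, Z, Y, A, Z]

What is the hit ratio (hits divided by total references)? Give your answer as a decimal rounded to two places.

0.55

J: fault, frames {J}
Y: fault, frames {J,Y}
J: hit
A: fault, frames {J,Y,A}
J: hit
A: hit
J: hit
Y: hit
J: hit
Z: fault, evict J, frames {Y,A,Z}
E: fault, evict Y, frames {A,Z,E}
J: fault, evict A, frames {Z,E,J}
E: hit
J: hit
E: hit
A: fault, evict Z, frames {E,J,A}
Z: fault, evict E, frames {J,A,Z}
Y: fault, evict J, frames {A,Z,Y}
A: hit
Z: hit
Hits: 11 of 20 references → 11/20 = 0.5500.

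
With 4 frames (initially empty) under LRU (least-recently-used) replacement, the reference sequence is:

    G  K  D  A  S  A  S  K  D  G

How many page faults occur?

G → fault, frames [G]
K → fault, frames [G, K]
D → fault, frames [G, K, D]
A → fault, frames [G, K, D, A]
S → fault, evict G, frames [K, D, A, S]
A → hit
S → hit
K → hit
D → hit
G → fault, evict A, frames [S, K, D, G]
Page faults: 6.

6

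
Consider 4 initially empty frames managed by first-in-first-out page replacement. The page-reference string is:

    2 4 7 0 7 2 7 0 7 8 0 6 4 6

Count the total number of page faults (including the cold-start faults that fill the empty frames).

2 → miss, frames [2]
4 → miss, frames [2, 4]
7 → miss, frames [2, 4, 7]
0 → miss, frames [2, 4, 7, 0]
7 → hit
2 → hit
7 → hit
0 → hit
7 → hit
8 → miss, evict 2, frames [4, 7, 0, 8]
0 → hit
6 → miss, evict 4, frames [7, 0, 8, 6]
4 → miss, evict 7, frames [0, 8, 6, 4]
6 → hit
Page faults: 7.

7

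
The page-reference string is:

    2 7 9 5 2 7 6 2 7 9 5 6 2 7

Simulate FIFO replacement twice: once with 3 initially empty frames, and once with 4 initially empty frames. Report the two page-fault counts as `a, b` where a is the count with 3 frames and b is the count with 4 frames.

11, 12

3 frames: F F F F F F F . . F F . F F → 11 faults.
4 frames: F F F F . . F F F F F F F F → 12 faults.
12 > 11: adding a frame increased faults — Belady's anomaly.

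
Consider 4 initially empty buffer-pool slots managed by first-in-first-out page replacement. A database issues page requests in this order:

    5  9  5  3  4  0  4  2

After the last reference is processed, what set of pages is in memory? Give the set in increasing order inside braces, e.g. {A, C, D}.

5 → fault, frames {5}
9 → fault, frames {5,9}
5 → hit
3 → fault, frames {5,9,3}
4 → fault, frames {5,9,3,4}
0 → fault, evict 5, frames {9,3,4,0}
4 → hit
2 → fault, evict 9, frames {3,4,0,2}

{0, 2, 3, 4}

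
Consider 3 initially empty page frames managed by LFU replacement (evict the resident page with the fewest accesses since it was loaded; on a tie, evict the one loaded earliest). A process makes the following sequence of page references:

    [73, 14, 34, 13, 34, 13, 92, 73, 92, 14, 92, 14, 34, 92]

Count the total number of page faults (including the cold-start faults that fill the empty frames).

73: fault, frames {73}
14: fault, frames {73,14}
34: fault, frames {73,14,34}
13: fault, evict 73, frames {14,34,13}
34: hit
13: hit
92: fault, evict 14, frames {34,13,92}
73: fault, evict 92, frames {34,13,73}
92: fault, evict 73, frames {34,13,92}
14: fault, evict 92, frames {34,13,14}
92: fault, evict 14, frames {34,13,92}
14: fault, evict 92, frames {34,13,14}
34: hit
92: fault, evict 14, frames {34,13,92}
Page faults: 11.

11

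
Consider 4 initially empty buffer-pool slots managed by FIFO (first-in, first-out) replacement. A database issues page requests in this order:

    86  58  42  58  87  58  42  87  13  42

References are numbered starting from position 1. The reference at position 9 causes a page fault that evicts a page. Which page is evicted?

86

pos 1: 86 → fault, frames (86)
pos 2: 58 → fault, frames (86 58)
pos 3: 42 → fault, frames (86 58 42)
pos 4: 58 → hit
pos 5: 87 → fault, frames (86 58 42 87)
pos 6: 58 → hit
pos 7: 42 → hit
pos 8: 87 → hit
pos 9: 13 → fault, evict 86, frames (58 42 87 13)
At position 9, page 86 is evicted.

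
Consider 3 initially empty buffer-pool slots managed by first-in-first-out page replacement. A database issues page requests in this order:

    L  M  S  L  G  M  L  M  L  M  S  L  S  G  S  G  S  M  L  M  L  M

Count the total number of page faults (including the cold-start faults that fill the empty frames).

10

L: miss, frames {L}
M: miss, frames {L,M}
S: miss, frames {L,M,S}
L: hit
G: miss, evict L, frames {M,S,G}
M: hit
L: miss, evict M, frames {S,G,L}
M: miss, evict S, frames {G,L,M}
L: hit
M: hit
S: miss, evict G, frames {L,M,S}
L: hit
S: hit
G: miss, evict L, frames {M,S,G}
S: hit
G: hit
S: hit
M: hit
L: miss, evict M, frames {S,G,L}
M: miss, evict S, frames {G,L,M}
L: hit
M: hit
Page faults: 10.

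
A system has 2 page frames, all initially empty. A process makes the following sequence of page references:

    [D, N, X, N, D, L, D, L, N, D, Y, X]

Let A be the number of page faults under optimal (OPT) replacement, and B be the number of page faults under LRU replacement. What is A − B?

-1

Under OPT: F F F . F F . . F . F F → 8 faults.
Under LRU: F F F . F F . . F F F F → 9 faults.
A − B = 8 − 9 = -1.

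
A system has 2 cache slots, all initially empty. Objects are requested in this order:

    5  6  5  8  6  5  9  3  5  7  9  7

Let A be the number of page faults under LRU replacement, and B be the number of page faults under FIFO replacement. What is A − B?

1

Under LRU: F F . F F F F F F F F . → 10 faults.
Under FIFO: F F . F . F F F F F F . → 9 faults.
A − B = 10 − 9 = 1.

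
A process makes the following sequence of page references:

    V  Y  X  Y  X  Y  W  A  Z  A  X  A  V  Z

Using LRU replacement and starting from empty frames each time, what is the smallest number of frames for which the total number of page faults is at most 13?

2

f=1: 14 faults
f=2: 9 faults
f=3: 9 faults
f=4: 8 faults
f=5: 7 faults
f=6: 6 faults
Smallest f with faults ≤ 13 is 2.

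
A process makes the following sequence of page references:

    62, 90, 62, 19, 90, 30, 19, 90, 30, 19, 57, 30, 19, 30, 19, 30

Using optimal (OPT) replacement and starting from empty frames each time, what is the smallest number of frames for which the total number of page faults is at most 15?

f=1: 16 faults
f=2: 8 faults
f=3: 5 faults
f=4: 5 faults
f=5: 5 faults
Smallest f with faults ≤ 15 is 2.

2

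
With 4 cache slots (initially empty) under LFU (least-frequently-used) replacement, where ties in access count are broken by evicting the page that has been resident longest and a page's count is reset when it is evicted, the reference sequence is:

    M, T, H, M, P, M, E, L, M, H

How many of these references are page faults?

7

M: miss, frames {M}
T: miss, frames {M,T}
H: miss, frames {M,T,H}
M: hit
P: miss, frames {M,T,H,P}
M: hit
E: miss, evict T, frames {M,H,P,E}
L: miss, evict H, frames {M,P,E,L}
M: hit
H: miss, evict P, frames {M,E,L,H}
Page faults: 7.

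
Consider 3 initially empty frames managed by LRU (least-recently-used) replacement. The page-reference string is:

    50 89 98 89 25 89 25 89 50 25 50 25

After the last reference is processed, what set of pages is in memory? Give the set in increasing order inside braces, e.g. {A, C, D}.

50 -> fault, frames (50)
89 -> fault, frames (50 89)
98 -> fault, frames (50 89 98)
89 -> hit
25 -> fault, evict 50, frames (98 89 25)
89 -> hit
25 -> hit
89 -> hit
50 -> fault, evict 98, frames (25 89 50)
25 -> hit
50 -> hit
25 -> hit

{25, 50, 89}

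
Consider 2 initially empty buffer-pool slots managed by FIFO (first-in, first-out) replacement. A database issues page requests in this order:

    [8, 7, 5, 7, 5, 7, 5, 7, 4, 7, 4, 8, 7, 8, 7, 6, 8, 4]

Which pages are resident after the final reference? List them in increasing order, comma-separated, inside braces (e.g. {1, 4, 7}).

{4, 6}

8 -> miss, frames (8)
7 -> miss, frames (8 7)
5 -> miss, evict 8, frames (7 5)
7 -> hit
5 -> hit
7 -> hit
5 -> hit
7 -> hit
4 -> miss, evict 7, frames (5 4)
7 -> miss, evict 5, frames (4 7)
4 -> hit
8 -> miss, evict 4, frames (7 8)
7 -> hit
8 -> hit
7 -> hit
6 -> miss, evict 7, frames (8 6)
8 -> hit
4 -> miss, evict 8, frames (6 4)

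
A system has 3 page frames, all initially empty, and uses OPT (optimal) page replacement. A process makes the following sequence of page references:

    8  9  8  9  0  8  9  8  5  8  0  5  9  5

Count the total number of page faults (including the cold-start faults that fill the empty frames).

8 -> miss, frames [8]
9 -> miss, frames [8, 9]
8 -> hit
9 -> hit
0 -> miss, frames [8, 9, 0]
8 -> hit
9 -> hit
8 -> hit
5 -> miss, evict 9, frames [8, 0, 5]
8 -> hit
0 -> hit
5 -> hit
9 -> miss, evict 0, frames [8, 5, 9]
5 -> hit
Page faults: 5.

5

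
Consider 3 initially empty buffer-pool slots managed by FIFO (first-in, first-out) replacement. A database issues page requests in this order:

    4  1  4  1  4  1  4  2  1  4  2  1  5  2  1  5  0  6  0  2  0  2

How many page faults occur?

7

4: miss, frames [4]
1: miss, frames [4, 1]
4: hit
1: hit
4: hit
1: hit
4: hit
2: miss, frames [4, 1, 2]
1: hit
4: hit
2: hit
1: hit
5: miss, evict 4, frames [1, 2, 5]
2: hit
1: hit
5: hit
0: miss, evict 1, frames [2, 5, 0]
6: miss, evict 2, frames [5, 0, 6]
0: hit
2: miss, evict 5, frames [0, 6, 2]
0: hit
2: hit
Page faults: 7.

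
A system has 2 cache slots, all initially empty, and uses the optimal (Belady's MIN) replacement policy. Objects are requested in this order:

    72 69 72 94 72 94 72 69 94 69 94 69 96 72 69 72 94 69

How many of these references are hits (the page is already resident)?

11

72 → miss, frames [72]
69 → miss, frames [72, 69]
72 → hit
94 → miss, evict 69, frames [72, 94]
72 → hit
94 → hit
72 → hit
69 → miss, evict 72, frames [94, 69]
94 → hit
69 → hit
94 → hit
69 → hit
96 → miss, evict 94, frames [69, 96]
72 → miss, evict 96, frames [69, 72]
69 → hit
72 → hit
94 → miss, evict 72, frames [69, 94]
69 → hit
Hits: 11.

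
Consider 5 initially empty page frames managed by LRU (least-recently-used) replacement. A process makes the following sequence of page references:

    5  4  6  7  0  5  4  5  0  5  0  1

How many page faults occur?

6

5 -> fault, frames {5}
4 -> fault, frames {5,4}
6 -> fault, frames {5,4,6}
7 -> fault, frames {5,4,6,7}
0 -> fault, frames {5,4,6,7,0}
5 -> hit
4 -> hit
5 -> hit
0 -> hit
5 -> hit
0 -> hit
1 -> fault, evict 6, frames {7,4,5,0,1}
Page faults: 6.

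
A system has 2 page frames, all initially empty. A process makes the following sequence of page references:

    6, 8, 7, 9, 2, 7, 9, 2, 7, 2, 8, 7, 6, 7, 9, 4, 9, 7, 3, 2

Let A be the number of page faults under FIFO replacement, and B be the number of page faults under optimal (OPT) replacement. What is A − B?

Under FIFO: F F F F F F F F F . F . F F F F . F F F → 17 faults.
Under OPT: F F F F F . F . F . F . F . F F . F F F → 14 faults.
A − B = 17 − 14 = 3.

3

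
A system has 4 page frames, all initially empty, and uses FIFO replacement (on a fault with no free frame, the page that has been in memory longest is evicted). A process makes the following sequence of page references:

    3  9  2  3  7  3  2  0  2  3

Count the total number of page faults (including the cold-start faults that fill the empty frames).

6

3 → fault, frames [3]
9 → fault, frames [3, 9]
2 → fault, frames [3, 9, 2]
3 → hit
7 → fault, frames [3, 9, 2, 7]
3 → hit
2 → hit
0 → fault, evict 3, frames [9, 2, 7, 0]
2 → hit
3 → fault, evict 9, frames [2, 7, 0, 3]
Page faults: 6.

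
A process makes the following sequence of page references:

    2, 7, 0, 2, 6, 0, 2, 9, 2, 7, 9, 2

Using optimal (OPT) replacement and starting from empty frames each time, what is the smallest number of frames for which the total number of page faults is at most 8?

f=1: 12 faults
f=2: 8 faults
f=3: 6 faults
f=4: 5 faults
f=5: 5 faults
Smallest f with faults ≤ 8 is 2.

2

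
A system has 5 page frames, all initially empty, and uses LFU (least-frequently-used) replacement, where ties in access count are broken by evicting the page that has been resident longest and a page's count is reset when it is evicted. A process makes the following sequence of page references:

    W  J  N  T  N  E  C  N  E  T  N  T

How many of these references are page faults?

6

W -> miss, frames (W)
J -> miss, frames (W J)
N -> miss, frames (W J N)
T -> miss, frames (W J N T)
N -> hit
E -> miss, frames (W J N T E)
C -> miss, evict W, frames (J N T E C)
N -> hit
E -> hit
T -> hit
N -> hit
T -> hit
Page faults: 6.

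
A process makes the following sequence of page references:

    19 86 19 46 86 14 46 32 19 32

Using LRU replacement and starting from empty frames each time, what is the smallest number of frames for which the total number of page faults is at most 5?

f=1: 10 faults
f=2: 8 faults
f=3: 6 faults
f=4: 6 faults
f=5: 5 faults
Smallest f with faults ≤ 5 is 5.

5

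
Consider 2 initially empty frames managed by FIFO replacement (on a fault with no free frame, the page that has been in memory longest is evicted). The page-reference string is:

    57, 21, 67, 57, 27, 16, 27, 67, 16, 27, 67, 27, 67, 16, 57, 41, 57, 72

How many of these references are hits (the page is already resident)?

6

57 → miss, frames (57)
21 → miss, frames (57 21)
67 → miss, evict 57, frames (21 67)
57 → miss, evict 21, frames (67 57)
27 → miss, evict 67, frames (57 27)
16 → miss, evict 57, frames (27 16)
27 → hit
67 → miss, evict 27, frames (16 67)
16 → hit
27 → miss, evict 16, frames (67 27)
67 → hit
27 → hit
67 → hit
16 → miss, evict 67, frames (27 16)
57 → miss, evict 27, frames (16 57)
41 → miss, evict 16, frames (57 41)
57 → hit
72 → miss, evict 57, frames (41 72)
Hits: 6.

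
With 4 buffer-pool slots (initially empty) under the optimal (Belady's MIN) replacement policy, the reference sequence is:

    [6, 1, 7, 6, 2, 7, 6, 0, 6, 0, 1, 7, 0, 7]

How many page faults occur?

5

6 -> fault, frames (6)
1 -> fault, frames (6 1)
7 -> fault, frames (6 1 7)
6 -> hit
2 -> fault, frames (6 1 7 2)
7 -> hit
6 -> hit
0 -> fault, evict 2, frames (6 1 7 0)
6 -> hit
0 -> hit
1 -> hit
7 -> hit
0 -> hit
7 -> hit
Page faults: 5.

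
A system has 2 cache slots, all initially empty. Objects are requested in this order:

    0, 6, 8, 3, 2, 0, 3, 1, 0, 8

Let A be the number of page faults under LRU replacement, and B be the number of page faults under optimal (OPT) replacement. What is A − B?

Under LRU: F F F F F F F F F F → 10 faults.
Under OPT: F F F F F . F F . F → 8 faults.
A − B = 10 − 8 = 2.

2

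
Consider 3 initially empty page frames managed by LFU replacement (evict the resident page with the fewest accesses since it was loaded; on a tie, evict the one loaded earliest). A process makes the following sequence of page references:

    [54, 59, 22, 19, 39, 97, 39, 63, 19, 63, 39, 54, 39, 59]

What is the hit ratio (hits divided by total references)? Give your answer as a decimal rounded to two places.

0.29

54 → miss, frames {54}
59 → miss, frames {54,59}
22 → miss, frames {54,59,22}
19 → miss, evict 54, frames {59,22,19}
39 → miss, evict 59, frames {22,19,39}
97 → miss, evict 22, frames {19,39,97}
39 → hit
63 → miss, evict 19, frames {39,97,63}
19 → miss, evict 97, frames {39,63,19}
63 → hit
39 → hit
54 → miss, evict 19, frames {39,63,54}
39 → hit
59 → miss, evict 54, frames {39,63,59}
Hits: 4 of 14 references → 4/14 = 0.2857.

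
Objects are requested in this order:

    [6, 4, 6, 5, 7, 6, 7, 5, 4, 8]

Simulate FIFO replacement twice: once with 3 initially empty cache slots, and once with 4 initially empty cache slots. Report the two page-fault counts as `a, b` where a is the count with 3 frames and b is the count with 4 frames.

3 frames: F F . F F F . . F F → 7 faults.
4 frames: F F . F F . . . . F → 5 faults.
5 < 7: adding a frame reduced faults, as is typical.

7, 5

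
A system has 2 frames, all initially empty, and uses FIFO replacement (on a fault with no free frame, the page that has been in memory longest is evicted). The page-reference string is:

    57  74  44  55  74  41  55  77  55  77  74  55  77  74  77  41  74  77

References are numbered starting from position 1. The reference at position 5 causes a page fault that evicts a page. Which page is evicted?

pos 1: 57 → miss, frames (57)
pos 2: 74 → miss, frames (57 74)
pos 3: 44 → miss, evict 57, frames (74 44)
pos 4: 55 → miss, evict 74, frames (44 55)
pos 5: 74 → miss, evict 44, frames (55 74)
At position 5, page 44 is evicted.

44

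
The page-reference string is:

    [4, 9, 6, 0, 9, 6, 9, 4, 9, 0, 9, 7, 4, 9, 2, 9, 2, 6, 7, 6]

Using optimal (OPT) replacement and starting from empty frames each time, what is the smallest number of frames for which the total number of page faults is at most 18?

2

f=1: 20 faults
f=2: 12 faults
f=3: 8 faults
f=4: 6 faults
f=5: 6 faults
f=6: 6 faults
Smallest f with faults ≤ 18 is 2.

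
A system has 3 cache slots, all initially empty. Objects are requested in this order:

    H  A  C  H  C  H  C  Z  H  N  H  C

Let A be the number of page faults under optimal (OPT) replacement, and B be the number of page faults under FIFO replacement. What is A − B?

-2

Under OPT: F F F . . . . F . F . . → 5 faults.
Under FIFO: F F F . . . . F F F . F → 7 faults.
A − B = 5 − 7 = -2.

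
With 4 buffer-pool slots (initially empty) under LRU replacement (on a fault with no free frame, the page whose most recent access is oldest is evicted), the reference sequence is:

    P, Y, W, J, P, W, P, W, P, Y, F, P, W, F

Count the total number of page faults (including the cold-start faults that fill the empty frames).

5

P -> miss, frames (P)
Y -> miss, frames (P Y)
W -> miss, frames (P Y W)
J -> miss, frames (P Y W J)
P -> hit
W -> hit
P -> hit
W -> hit
P -> hit
Y -> hit
F -> miss, evict J, frames (W P Y F)
P -> hit
W -> hit
F -> hit
Page faults: 5.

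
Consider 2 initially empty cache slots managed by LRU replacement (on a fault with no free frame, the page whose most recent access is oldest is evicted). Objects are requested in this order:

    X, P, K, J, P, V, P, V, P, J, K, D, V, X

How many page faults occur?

X -> fault, frames {X}
P -> fault, frames {X,P}
K -> fault, evict X, frames {P,K}
J -> fault, evict P, frames {K,J}
P -> fault, evict K, frames {J,P}
V -> fault, evict J, frames {P,V}
P -> hit
V -> hit
P -> hit
J -> fault, evict V, frames {P,J}
K -> fault, evict P, frames {J,K}
D -> fault, evict J, frames {K,D}
V -> fault, evict K, frames {D,V}
X -> fault, evict D, frames {V,X}
Page faults: 11.

11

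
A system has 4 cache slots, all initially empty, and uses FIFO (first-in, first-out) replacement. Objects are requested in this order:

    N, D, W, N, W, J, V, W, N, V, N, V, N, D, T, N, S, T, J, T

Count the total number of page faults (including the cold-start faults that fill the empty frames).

N: fault, frames {N}
D: fault, frames {N,D}
W: fault, frames {N,D,W}
N: hit
W: hit
J: fault, frames {N,D,W,J}
V: fault, evict N, frames {D,W,J,V}
W: hit
N: fault, evict D, frames {W,J,V,N}
V: hit
N: hit
V: hit
N: hit
D: fault, evict W, frames {J,V,N,D}
T: fault, evict J, frames {V,N,D,T}
N: hit
S: fault, evict V, frames {N,D,T,S}
T: hit
J: fault, evict N, frames {D,T,S,J}
T: hit
Page faults: 10.

10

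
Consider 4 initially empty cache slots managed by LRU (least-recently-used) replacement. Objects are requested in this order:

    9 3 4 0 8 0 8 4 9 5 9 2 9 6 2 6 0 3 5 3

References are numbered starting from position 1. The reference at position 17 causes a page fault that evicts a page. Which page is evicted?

pos 1: 9 → miss, frames [9]
pos 2: 3 → miss, frames [9, 3]
pos 3: 4 → miss, frames [9, 3, 4]
pos 4: 0 → miss, frames [9, 3, 4, 0]
pos 5: 8 → miss, evict 9, frames [3, 4, 0, 8]
pos 6: 0 → hit
pos 7: 8 → hit
pos 8: 4 → hit
pos 9: 9 → miss, evict 3, frames [0, 8, 4, 9]
pos 10: 5 → miss, evict 0, frames [8, 4, 9, 5]
pos 11: 9 → hit
pos 12: 2 → miss, evict 8, frames [4, 5, 9, 2]
pos 13: 9 → hit
pos 14: 6 → miss, evict 4, frames [5, 2, 9, 6]
pos 15: 2 → hit
pos 16: 6 → hit
pos 17: 0 → miss, evict 5, frames [9, 2, 6, 0]
At position 17, page 5 is evicted.

5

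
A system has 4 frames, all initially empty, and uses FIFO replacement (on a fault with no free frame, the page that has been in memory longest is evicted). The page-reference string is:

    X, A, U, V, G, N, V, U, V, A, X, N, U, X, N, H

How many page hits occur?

6

X → miss, frames {X}
A → miss, frames {X,A}
U → miss, frames {X,A,U}
V → miss, frames {X,A,U,V}
G → miss, evict X, frames {A,U,V,G}
N → miss, evict A, frames {U,V,G,N}
V → hit
U → hit
V → hit
A → miss, evict U, frames {V,G,N,A}
X → miss, evict V, frames {G,N,A,X}
N → hit
U → miss, evict G, frames {N,A,X,U}
X → hit
N → hit
H → miss, evict N, frames {A,X,U,H}
Hits: 6.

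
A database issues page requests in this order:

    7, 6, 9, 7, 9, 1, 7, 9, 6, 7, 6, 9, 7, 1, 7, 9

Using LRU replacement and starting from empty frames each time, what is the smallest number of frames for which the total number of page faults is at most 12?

f=1: 16 faults
f=2: 13 faults
f=3: 6 faults
f=4: 4 faults
Smallest f with faults ≤ 12 is 3.

3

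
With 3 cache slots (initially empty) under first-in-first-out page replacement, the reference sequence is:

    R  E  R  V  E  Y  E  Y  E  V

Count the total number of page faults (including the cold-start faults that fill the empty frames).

R -> miss, frames [R]
E -> miss, frames [R, E]
R -> hit
V -> miss, frames [R, E, V]
E -> hit
Y -> miss, evict R, frames [E, V, Y]
E -> hit
Y -> hit
E -> hit
V -> hit
Page faults: 4.

4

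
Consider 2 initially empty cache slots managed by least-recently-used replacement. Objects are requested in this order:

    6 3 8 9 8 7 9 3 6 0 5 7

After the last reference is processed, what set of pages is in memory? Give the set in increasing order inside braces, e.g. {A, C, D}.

6: fault, frames (6)
3: fault, frames (6 3)
8: fault, evict 6, frames (3 8)
9: fault, evict 3, frames (8 9)
8: hit
7: fault, evict 9, frames (8 7)
9: fault, evict 8, frames (7 9)
3: fault, evict 7, frames (9 3)
6: fault, evict 9, frames (3 6)
0: fault, evict 3, frames (6 0)
5: fault, evict 6, frames (0 5)
7: fault, evict 0, frames (5 7)

{5, 7}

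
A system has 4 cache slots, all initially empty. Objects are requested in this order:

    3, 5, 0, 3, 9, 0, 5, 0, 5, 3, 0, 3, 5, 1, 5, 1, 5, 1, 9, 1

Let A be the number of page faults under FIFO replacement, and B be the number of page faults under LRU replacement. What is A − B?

Under FIFO: F F F . F . . . . . . . . F . . . . . . → 5 faults.
Under LRU: F F F . F . . . . . . . . F . . . . F . → 6 faults.
A − B = 5 − 6 = -1.

-1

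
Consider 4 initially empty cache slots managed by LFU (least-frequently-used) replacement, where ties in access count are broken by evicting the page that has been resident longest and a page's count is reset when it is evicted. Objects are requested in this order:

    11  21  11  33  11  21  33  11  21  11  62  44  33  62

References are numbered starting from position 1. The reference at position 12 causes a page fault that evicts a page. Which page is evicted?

pos 1: 11 → miss, frames {11}
pos 2: 21 → miss, frames {11,21}
pos 3: 11 → hit
pos 4: 33 → miss, frames {11,21,33}
pos 5: 11 → hit
pos 6: 21 → hit
pos 7: 33 → hit
pos 8: 11 → hit
pos 9: 21 → hit
pos 10: 11 → hit
pos 11: 62 → miss, frames {11,21,33,62}
pos 12: 44 → miss, evict 62, frames {11,21,33,44}
At position 12, page 62 is evicted.

62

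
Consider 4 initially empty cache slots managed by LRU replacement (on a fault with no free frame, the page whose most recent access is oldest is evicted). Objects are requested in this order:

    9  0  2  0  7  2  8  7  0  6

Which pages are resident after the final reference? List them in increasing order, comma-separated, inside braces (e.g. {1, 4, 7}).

{0, 6, 7, 8}

9 -> miss, frames [9]
0 -> miss, frames [9, 0]
2 -> miss, frames [9, 0, 2]
0 -> hit
7 -> miss, frames [9, 2, 0, 7]
2 -> hit
8 -> miss, evict 9, frames [0, 7, 2, 8]
7 -> hit
0 -> hit
6 -> miss, evict 2, frames [8, 7, 0, 6]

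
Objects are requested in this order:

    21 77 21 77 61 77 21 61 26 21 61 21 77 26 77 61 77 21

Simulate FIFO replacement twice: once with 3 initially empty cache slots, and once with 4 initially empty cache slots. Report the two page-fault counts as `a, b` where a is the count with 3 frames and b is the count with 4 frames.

7, 4

3 frames: F F . . F . . . F F . . F . . F . . → 7 faults.
4 frames: F F . . F . . . F . . . . . . . . . → 4 faults.
4 < 7: adding a frame reduced faults, as is typical.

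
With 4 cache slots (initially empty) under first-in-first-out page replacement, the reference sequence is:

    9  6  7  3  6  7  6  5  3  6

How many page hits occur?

5

9 → fault, frames [9]
6 → fault, frames [9, 6]
7 → fault, frames [9, 6, 7]
3 → fault, frames [9, 6, 7, 3]
6 → hit
7 → hit
6 → hit
5 → fault, evict 9, frames [6, 7, 3, 5]
3 → hit
6 → hit
Hits: 5.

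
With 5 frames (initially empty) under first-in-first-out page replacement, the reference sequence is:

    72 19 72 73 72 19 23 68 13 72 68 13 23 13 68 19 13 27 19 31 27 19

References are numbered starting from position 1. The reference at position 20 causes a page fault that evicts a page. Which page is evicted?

pos 1: 72 → fault, frames [72]
pos 2: 19 → fault, frames [72, 19]
pos 3: 72 → hit
pos 4: 73 → fault, frames [72, 19, 73]
pos 5: 72 → hit
pos 6: 19 → hit
pos 7: 23 → fault, frames [72, 19, 73, 23]
pos 8: 68 → fault, frames [72, 19, 73, 23, 68]
pos 9: 13 → fault, evict 72, frames [19, 73, 23, 68, 13]
pos 10: 72 → fault, evict 19, frames [73, 23, 68, 13, 72]
pos 11: 68 → hit
pos 12: 13 → hit
pos 13: 23 → hit
pos 14: 13 → hit
pos 15: 68 → hit
pos 16: 19 → fault, evict 73, frames [23, 68, 13, 72, 19]
pos 17: 13 → hit
pos 18: 27 → fault, evict 23, frames [68, 13, 72, 19, 27]
pos 19: 19 → hit
pos 20: 31 → fault, evict 68, frames [13, 72, 19, 27, 31]
At position 20, page 68 is evicted.

68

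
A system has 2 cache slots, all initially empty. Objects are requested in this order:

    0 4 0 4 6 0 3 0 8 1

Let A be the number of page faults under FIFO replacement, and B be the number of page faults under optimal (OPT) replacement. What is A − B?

1

Under FIFO: F F . . F F F . F F → 7 faults.
Under OPT: F F . . F . F . F F → 6 faults.
A − B = 7 − 6 = 1.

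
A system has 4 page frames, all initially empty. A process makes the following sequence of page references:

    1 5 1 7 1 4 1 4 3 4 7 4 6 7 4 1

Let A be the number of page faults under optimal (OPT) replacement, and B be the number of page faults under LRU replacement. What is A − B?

-1

Under OPT: F F . F . F . . F . . . F . . . → 6 faults.
Under LRU: F F . F . F . . F . . . F . . F → 7 faults.
A − B = 6 − 7 = -1.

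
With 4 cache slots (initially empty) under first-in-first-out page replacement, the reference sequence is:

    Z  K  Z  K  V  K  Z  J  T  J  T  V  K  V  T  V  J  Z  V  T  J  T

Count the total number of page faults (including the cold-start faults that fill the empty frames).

Z -> miss, frames {Z}
K -> miss, frames {Z,K}
Z -> hit
K -> hit
V -> miss, frames {Z,K,V}
K -> hit
Z -> hit
J -> miss, frames {Z,K,V,J}
T -> miss, evict Z, frames {K,V,J,T}
J -> hit
T -> hit
V -> hit
K -> hit
V -> hit
T -> hit
V -> hit
J -> hit
Z -> miss, evict K, frames {V,J,T,Z}
V -> hit
T -> hit
J -> hit
T -> hit
Page faults: 6.

6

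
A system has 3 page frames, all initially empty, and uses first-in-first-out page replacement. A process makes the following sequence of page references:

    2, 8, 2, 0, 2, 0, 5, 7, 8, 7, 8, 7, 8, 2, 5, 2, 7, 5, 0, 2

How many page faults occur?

2: fault, frames (2)
8: fault, frames (2 8)
2: hit
0: fault, frames (2 8 0)
2: hit
0: hit
5: fault, evict 2, frames (8 0 5)
7: fault, evict 8, frames (0 5 7)
8: fault, evict 0, frames (5 7 8)
7: hit
8: hit
7: hit
8: hit
2: fault, evict 5, frames (7 8 2)
5: fault, evict 7, frames (8 2 5)
2: hit
7: fault, evict 8, frames (2 5 7)
5: hit
0: fault, evict 2, frames (5 7 0)
2: fault, evict 5, frames (7 0 2)
Page faults: 11.

11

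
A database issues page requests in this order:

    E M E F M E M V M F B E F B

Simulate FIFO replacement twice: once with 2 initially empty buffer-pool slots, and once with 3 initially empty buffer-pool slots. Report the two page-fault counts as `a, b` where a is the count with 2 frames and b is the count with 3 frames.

11, 7

2 frames: F F . F . F F F . F F F F F → 11 faults.
3 frames: F F . F . . . F . . F F F . → 7 faults.
7 < 11: adding a frame reduced faults, as is typical.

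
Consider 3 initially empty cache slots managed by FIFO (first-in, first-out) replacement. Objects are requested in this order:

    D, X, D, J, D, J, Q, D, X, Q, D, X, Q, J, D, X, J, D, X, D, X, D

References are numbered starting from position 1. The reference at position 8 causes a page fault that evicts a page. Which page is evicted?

pos 1: D -> fault, frames [D]
pos 2: X -> fault, frames [D, X]
pos 3: D -> hit
pos 4: J -> fault, frames [D, X, J]
pos 5: D -> hit
pos 6: J -> hit
pos 7: Q -> fault, evict D, frames [X, J, Q]
pos 8: D -> fault, evict X, frames [J, Q, D]
At position 8, page X is evicted.

X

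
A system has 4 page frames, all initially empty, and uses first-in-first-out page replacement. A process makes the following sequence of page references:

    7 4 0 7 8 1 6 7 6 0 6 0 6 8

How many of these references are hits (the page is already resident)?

7: miss, frames [7]
4: miss, frames [7, 4]
0: miss, frames [7, 4, 0]
7: hit
8: miss, frames [7, 4, 0, 8]
1: miss, evict 7, frames [4, 0, 8, 1]
6: miss, evict 4, frames [0, 8, 1, 6]
7: miss, evict 0, frames [8, 1, 6, 7]
6: hit
0: miss, evict 8, frames [1, 6, 7, 0]
6: hit
0: hit
6: hit
8: miss, evict 1, frames [6, 7, 0, 8]
Hits: 5.

5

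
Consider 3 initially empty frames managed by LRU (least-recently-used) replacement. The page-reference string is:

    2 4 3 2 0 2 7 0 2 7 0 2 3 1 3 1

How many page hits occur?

9

2 -> fault, frames {2}
4 -> fault, frames {2,4}
3 -> fault, frames {2,4,3}
2 -> hit
0 -> fault, evict 4, frames {3,2,0}
2 -> hit
7 -> fault, evict 3, frames {0,2,7}
0 -> hit
2 -> hit
7 -> hit
0 -> hit
2 -> hit
3 -> fault, evict 7, frames {0,2,3}
1 -> fault, evict 0, frames {2,3,1}
3 -> hit
1 -> hit
Hits: 9.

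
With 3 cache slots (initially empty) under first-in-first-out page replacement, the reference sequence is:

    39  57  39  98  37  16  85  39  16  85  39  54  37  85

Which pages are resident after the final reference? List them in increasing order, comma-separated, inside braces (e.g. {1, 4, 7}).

39 -> fault, frames (39)
57 -> fault, frames (39 57)
39 -> hit
98 -> fault, frames (39 57 98)
37 -> fault, evict 39, frames (57 98 37)
16 -> fault, evict 57, frames (98 37 16)
85 -> fault, evict 98, frames (37 16 85)
39 -> fault, evict 37, frames (16 85 39)
16 -> hit
85 -> hit
39 -> hit
54 -> fault, evict 16, frames (85 39 54)
37 -> fault, evict 85, frames (39 54 37)
85 -> fault, evict 39, frames (54 37 85)

{37, 54, 85}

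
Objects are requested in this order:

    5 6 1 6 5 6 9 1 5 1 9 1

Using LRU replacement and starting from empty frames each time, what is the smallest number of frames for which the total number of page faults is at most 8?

2

f=1: 12 faults
f=2: 8 faults
f=3: 6 faults
f=4: 4 faults
Smallest f with faults ≤ 8 is 2.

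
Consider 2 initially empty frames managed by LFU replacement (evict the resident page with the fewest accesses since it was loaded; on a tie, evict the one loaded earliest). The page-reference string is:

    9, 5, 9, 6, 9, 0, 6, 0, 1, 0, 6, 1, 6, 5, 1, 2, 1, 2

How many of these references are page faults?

16

9 → miss, frames {9}
5 → miss, frames {9,5}
9 → hit
6 → miss, evict 5, frames {9,6}
9 → hit
0 → miss, evict 6, frames {9,0}
6 → miss, evict 0, frames {9,6}
0 → miss, evict 6, frames {9,0}
1 → miss, evict 0, frames {9,1}
0 → miss, evict 1, frames {9,0}
6 → miss, evict 0, frames {9,6}
1 → miss, evict 6, frames {9,1}
6 → miss, evict 1, frames {9,6}
5 → miss, evict 6, frames {9,5}
1 → miss, evict 5, frames {9,1}
2 → miss, evict 1, frames {9,2}
1 → miss, evict 2, frames {9,1}
2 → miss, evict 1, frames {9,2}
Page faults: 16.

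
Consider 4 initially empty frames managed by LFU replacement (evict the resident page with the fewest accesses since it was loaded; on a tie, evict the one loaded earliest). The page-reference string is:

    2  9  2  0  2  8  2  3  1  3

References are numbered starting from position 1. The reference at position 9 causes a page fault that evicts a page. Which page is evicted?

pos 1: 2: miss, frames {2}
pos 2: 9: miss, frames {2,9}
pos 3: 2: hit
pos 4: 0: miss, frames {2,9,0}
pos 5: 2: hit
pos 6: 8: miss, frames {2,9,0,8}
pos 7: 2: hit
pos 8: 3: miss, evict 9, frames {2,0,8,3}
pos 9: 1: miss, evict 0, frames {2,8,3,1}
At position 9, page 0 is evicted.

0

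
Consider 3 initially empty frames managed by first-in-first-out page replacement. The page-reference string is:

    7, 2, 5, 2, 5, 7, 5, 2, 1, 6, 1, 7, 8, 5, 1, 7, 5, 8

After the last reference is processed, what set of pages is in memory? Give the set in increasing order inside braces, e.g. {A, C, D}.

{1, 7, 8}

7 -> miss, frames [7]
2 -> miss, frames [7, 2]
5 -> miss, frames [7, 2, 5]
2 -> hit
5 -> hit
7 -> hit
5 -> hit
2 -> hit
1 -> miss, evict 7, frames [2, 5, 1]
6 -> miss, evict 2, frames [5, 1, 6]
1 -> hit
7 -> miss, evict 5, frames [1, 6, 7]
8 -> miss, evict 1, frames [6, 7, 8]
5 -> miss, evict 6, frames [7, 8, 5]
1 -> miss, evict 7, frames [8, 5, 1]
7 -> miss, evict 8, frames [5, 1, 7]
5 -> hit
8 -> miss, evict 5, frames [1, 7, 8]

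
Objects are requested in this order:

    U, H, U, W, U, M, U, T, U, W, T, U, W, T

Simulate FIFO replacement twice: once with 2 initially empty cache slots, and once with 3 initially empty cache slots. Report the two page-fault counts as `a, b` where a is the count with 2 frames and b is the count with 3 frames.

2 frames: F F . F F F . F F F F F F F → 12 faults.
3 frames: F F . F . F F F . F . . . . → 7 faults.
7 < 12: adding a frame reduced faults, as is typical.

12, 7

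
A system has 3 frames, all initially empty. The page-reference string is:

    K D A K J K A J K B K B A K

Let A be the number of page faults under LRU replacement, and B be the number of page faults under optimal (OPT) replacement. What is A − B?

Under LRU: F F F . F . . . . F . . F . → 6 faults.
Under OPT: F F F . F . . . . F . . . . → 5 faults.
A − B = 6 − 5 = 1.

1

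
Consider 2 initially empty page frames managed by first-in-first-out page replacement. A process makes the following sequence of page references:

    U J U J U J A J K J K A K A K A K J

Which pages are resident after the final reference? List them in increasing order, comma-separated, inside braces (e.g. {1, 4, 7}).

{J, K}

U: miss, frames [U]
J: miss, frames [U, J]
U: hit
J: hit
U: hit
J: hit
A: miss, evict U, frames [J, A]
J: hit
K: miss, evict J, frames [A, K]
J: miss, evict A, frames [K, J]
K: hit
A: miss, evict K, frames [J, A]
K: miss, evict J, frames [A, K]
A: hit
K: hit
A: hit
K: hit
J: miss, evict A, frames [K, J]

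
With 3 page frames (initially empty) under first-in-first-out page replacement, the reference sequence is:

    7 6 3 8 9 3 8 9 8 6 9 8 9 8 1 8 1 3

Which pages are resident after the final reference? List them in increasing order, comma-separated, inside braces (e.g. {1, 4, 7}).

7: miss, frames (7)
6: miss, frames (7 6)
3: miss, frames (7 6 3)
8: miss, evict 7, frames (6 3 8)
9: miss, evict 6, frames (3 8 9)
3: hit
8: hit
9: hit
8: hit
6: miss, evict 3, frames (8 9 6)
9: hit
8: hit
9: hit
8: hit
1: miss, evict 8, frames (9 6 1)
8: miss, evict 9, frames (6 1 8)
1: hit
3: miss, evict 6, frames (1 8 3)

{1, 3, 8}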